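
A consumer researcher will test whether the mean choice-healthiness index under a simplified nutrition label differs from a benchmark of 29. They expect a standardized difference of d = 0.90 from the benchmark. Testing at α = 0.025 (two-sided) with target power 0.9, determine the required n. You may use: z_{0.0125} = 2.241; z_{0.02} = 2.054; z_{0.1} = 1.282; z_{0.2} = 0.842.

For a one-sample test: n = ((z_{α/2} + z_β) / d)².
z_{α/2} + z_β = 2.241 + 1.282 = 3.523.
n = (3.523 / 0.90)² = 3.914² = 15.32.
Round up.

n = 16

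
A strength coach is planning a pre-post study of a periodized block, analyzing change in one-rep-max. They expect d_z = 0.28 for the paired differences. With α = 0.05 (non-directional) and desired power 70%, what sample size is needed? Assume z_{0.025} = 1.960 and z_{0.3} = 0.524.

n = 79 pairs

For a paired (one-sample on differences) test: n = ((z_{α/2} + z_β) / d)².
z_{α/2} + z_β = 1.960 + 0.524 = 2.484.
n = (2.484 / 0.28)² = 8.871² = 78.70.
Round up.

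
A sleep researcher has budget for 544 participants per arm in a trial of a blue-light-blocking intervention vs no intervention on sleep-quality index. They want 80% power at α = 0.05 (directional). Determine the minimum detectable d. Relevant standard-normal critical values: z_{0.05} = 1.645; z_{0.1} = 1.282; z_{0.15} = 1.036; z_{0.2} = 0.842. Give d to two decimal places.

d_min ≈ 0.15

For two independent groups of n = 544 each: d_min = (z_{α} + z_β)·√(2/n).
z-sum = 1.645 + 0.842 = 2.487.
d_min = 2.487 × √(2/544) = 2.487 × 0.0606 = 0.151.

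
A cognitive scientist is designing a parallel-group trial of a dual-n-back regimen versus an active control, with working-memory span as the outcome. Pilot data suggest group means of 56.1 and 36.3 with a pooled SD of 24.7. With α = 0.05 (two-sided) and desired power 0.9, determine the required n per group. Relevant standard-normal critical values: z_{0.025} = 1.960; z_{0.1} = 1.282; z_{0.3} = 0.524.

n = 33 per group

Cohen's d = |M₁ − M₂| / SD_pooled = |56.1 − 36.3| / 24.7 = 19.8 / 24.7 = 0.802.
For two independent groups with equal n: n = 2·((z_{α/2} + z_β) / d)².
z_{α/2} + z_β = 1.960 + 1.282 = 3.242.
n = 2 × (3.242 / 0.802)² = 2 × 4.042² = 2 × 16.34 = 32.7.
Round up to the next whole participant.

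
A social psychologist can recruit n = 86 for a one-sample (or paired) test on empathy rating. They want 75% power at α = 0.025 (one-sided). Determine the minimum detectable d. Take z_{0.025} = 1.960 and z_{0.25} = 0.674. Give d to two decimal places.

d_min ≈ 0.28

For a single sample (or paired design) of n = 86: d_min = (z_{α} + z_β)/√n.
z-sum = 1.960 + 0.674 = 2.634.
d_min = 2.634 / √86 = 2.634 / 9.274 = 0.284.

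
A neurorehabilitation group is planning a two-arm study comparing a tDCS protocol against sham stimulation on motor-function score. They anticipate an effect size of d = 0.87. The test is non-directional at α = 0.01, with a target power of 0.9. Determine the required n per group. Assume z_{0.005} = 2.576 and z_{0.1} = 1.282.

n = 40 per group

For two independent groups with equal n: n = 2·((z_{α/2} + z_β) / d)².
z_{α/2} + z_β = 2.576 + 1.282 = 3.858.
n = 2 × (3.858 / 0.87)² = 2 × 4.434² = 2 × 19.66 = 39.3.
Round up to the next whole participant.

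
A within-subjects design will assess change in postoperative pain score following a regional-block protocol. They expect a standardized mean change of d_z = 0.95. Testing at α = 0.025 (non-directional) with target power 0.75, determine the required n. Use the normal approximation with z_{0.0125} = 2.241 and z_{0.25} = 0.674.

n = 10 pairs

For a paired (one-sample on differences) test: n = ((z_{α/2} + z_β) / d)².
z_{α/2} + z_β = 2.241 + 0.674 = 2.915.
n = (2.915 / 0.95)² = 3.068² = 9.42.
Round up.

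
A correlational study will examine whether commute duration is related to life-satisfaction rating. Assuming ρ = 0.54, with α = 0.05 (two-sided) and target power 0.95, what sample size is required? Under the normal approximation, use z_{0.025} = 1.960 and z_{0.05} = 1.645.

n = 39

Fisher's z: C = ½·ln((1+r)/(1−r)) = ½·ln(3.3478) = 0.6042.
n = ((z_{α/2} + z_β)/C)² + 3.
(1.960 + 1.645) / 0.6042 = 3.605 / 0.6042 = 5.967.
n = 5.967² + 3 = 35.60 + 3 = 38.6.
Round up.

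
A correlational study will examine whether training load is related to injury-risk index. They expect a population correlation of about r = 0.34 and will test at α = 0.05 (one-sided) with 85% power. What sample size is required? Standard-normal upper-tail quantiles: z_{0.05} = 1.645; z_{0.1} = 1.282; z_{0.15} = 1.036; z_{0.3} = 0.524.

n = 61

Fisher's z: C = ½·ln((1+r)/(1−r)) = ½·ln(2.0303) = 0.3541.
n = ((z_{α} + z_β)/C)² + 3.
(1.645 + 1.036) / 0.3541 = 2.681 / 0.3541 = 7.571.
n = 7.571² + 3 = 57.32 + 3 = 60.3.
Round up.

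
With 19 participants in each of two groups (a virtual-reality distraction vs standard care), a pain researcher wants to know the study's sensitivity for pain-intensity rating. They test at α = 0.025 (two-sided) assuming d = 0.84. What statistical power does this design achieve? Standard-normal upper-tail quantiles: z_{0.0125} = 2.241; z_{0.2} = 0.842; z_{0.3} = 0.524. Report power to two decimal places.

power ≈ 0.64

For two equal groups, power = Φ(d·√(n/2) − z_{α/2}).
d·√(n/2) = 0.84 × √(19/2) = 0.84 × 3.082 = 2.589.
z_β = 2.589 − 2.241 = 0.348.
Power = Φ(0.348) = 0.636.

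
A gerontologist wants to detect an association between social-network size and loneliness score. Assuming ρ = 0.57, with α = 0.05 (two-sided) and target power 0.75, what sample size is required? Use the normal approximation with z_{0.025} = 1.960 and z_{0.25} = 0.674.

Fisher's z: C = ½·ln((1+r)/(1−r)) = ½·ln(3.6512) = 0.6475.
n = ((z_{α/2} + z_β)/C)² + 3.
(1.960 + 0.674) / 0.6475 = 2.634 / 0.6475 = 4.068.
n = 4.068² + 3 = 16.55 + 3 = 19.5.
Round up.

n = 20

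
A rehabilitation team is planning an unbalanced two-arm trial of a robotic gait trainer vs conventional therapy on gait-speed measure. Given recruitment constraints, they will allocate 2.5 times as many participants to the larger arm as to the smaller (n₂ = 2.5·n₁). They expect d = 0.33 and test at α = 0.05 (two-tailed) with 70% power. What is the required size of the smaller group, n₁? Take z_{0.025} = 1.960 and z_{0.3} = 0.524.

With allocation ratio k = n₂/n₁ = 2.5, Var(x̄₁−x̄₂) = σ²(1/n₁ + 1/(k·n₁)) = σ²·(k+1)/(k·n₁).
So n₁ = (1 + 1/k)·((z_{α/2} + z_β)/d)² = 1.400 × (2.484/0.33)².
n₁ = 1.400 × 56.66 = 79.3.
Round up: n₁ = 80, giving n₂ = 2.5 × 80 = 200.

n₁ = 80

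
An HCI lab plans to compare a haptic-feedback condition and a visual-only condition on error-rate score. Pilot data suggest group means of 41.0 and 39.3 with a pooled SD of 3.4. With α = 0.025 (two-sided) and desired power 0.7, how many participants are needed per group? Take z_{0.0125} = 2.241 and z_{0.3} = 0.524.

n = 62 per group

Cohen's d = |M₁ − M₂| / SD_pooled = |41.0 − 39.3| / 3.4 = 1.7 / 3.4 = 0.500.
For two independent groups with equal n: n = 2·((z_{α/2} + z_β) / d)².
z_{α/2} + z_β = 2.241 + 0.524 = 2.765.
n = 2 × (2.765 / 0.500)² = 2 × 5.530² = 2 × 30.58 = 61.2.
Round up to the next whole participant.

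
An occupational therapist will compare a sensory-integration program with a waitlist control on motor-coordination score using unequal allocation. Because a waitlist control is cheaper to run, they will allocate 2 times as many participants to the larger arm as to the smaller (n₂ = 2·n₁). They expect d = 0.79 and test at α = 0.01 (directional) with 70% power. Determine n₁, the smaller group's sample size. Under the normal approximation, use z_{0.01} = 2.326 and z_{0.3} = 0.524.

n₁ = 20

With allocation ratio k = n₂/n₁ = 2, Var(x̄₁−x̄₂) = σ²(1/n₁ + 1/(k·n₁)) = σ²·(k+1)/(k·n₁).
So n₁ = (1 + 1/k)·((z_{α} + z_β)/d)² = 1.500 × (2.850/0.79)².
n₁ = 1.500 × 13.01 = 19.5.
Round up: n₁ = 20, giving n₂ = 2 × 20 = 40.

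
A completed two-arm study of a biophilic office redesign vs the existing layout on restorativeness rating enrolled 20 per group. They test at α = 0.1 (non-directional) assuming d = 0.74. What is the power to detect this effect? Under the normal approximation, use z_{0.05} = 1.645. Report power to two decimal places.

For two equal groups, power = Φ(d·√(n/2) − z_{α/2}).
d·√(n/2) = 0.74 × √(20/2) = 0.74 × 3.162 = 2.340.
z_β = 2.340 − 1.645 = 0.695.
Power = Φ(0.695) = 0.756.

power ≈ 0.76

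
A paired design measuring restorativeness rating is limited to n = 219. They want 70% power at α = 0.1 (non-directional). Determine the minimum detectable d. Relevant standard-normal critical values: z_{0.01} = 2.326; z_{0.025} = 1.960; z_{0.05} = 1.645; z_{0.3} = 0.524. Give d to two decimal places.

For a single sample (or paired design) of n = 219: d_min = (z_{α/2} + z_β)/√n.
z-sum = 1.645 + 0.524 = 2.169.
d_min = 2.169 / √219 = 2.169 / 14.799 = 0.147.

d_min ≈ 0.15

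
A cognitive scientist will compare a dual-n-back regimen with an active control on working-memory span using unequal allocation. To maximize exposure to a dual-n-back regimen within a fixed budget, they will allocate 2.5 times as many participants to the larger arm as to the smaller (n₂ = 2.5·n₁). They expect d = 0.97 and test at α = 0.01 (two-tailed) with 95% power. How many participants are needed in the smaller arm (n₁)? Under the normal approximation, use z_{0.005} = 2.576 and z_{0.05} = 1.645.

n₁ = 27

With allocation ratio k = n₂/n₁ = 2.5, Var(x̄₁−x̄₂) = σ²(1/n₁ + 1/(k·n₁)) = σ²·(k+1)/(k·n₁).
So n₁ = (1 + 1/k)·((z_{α/2} + z_β)/d)² = 1.400 × (4.221/0.97)².
n₁ = 1.400 × 18.94 = 26.5.
Round up: n₁ = 27, giving n₂ = ⌈2.5 × 27⌉ = ⌈67.5⌉ = 68.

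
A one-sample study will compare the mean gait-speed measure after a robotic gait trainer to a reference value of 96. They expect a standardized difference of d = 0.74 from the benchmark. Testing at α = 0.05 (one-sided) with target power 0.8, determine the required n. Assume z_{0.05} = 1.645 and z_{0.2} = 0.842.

For a one-sample test: n = ((z_{α} + z_β) / d)².
z_{α} + z_β = 1.645 + 0.842 = 2.487.
n = (2.487 / 0.74)² = 3.361² = 11.30.
Round up.

n = 12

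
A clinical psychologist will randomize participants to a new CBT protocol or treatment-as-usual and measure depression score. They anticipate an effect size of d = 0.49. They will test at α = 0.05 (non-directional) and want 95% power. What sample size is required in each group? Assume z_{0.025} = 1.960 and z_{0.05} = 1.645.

For two independent groups with equal n: n = 2·((z_{α/2} + z_β) / d)².
z_{α/2} + z_β = 1.960 + 1.645 = 3.605.
n = 2 × (3.605 / 0.49)² = 2 × 7.357² = 2 × 54.13 = 108.3.
Round up to the next whole participant.

n = 109 per group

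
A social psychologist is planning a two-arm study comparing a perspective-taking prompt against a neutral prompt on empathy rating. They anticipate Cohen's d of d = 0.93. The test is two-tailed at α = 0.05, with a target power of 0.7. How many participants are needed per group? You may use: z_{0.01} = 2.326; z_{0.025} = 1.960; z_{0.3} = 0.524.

n = 15 per group

For two independent groups with equal n: n = 2·((z_{α/2} + z_β) / d)².
z_{α/2} + z_β = 1.960 + 0.524 = 2.484.
n = 2 × (2.484 / 0.93)² = 2 × 2.671² = 2 × 7.13 = 14.3.
Round up to the next whole participant.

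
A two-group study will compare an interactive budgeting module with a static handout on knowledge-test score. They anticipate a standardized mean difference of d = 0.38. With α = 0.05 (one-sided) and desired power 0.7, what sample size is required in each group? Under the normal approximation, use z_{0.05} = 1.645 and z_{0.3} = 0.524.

n = 66 per group

For two independent groups with equal n: n = 2·((z_{α} + z_β) / d)².
z_{α} + z_β = 1.645 + 0.524 = 2.169.
n = 2 × (2.169 / 0.38)² = 2 × 5.708² = 2 × 32.58 = 65.2.
Round up to the next whole participant.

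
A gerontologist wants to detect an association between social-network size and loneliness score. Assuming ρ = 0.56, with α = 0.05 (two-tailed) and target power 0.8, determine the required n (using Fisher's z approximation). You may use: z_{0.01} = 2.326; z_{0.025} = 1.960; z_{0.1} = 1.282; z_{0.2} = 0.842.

n = 23

Fisher's z: C = ½·ln((1+r)/(1−r)) = ½·ln(3.5455) = 0.6328.
n = ((z_{α/2} + z_β)/C)² + 3.
(1.960 + 0.842) / 0.6328 = 2.802 / 0.6328 = 4.428.
n = 4.428² + 3 = 19.61 + 3 = 22.6.
Round up.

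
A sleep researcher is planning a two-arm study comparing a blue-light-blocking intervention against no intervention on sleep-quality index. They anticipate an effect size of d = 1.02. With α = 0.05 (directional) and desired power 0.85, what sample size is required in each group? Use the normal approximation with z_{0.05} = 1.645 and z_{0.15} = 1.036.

For two independent groups with equal n: n = 2·((z_{α} + z_β) / d)².
z_{α} + z_β = 1.645 + 1.036 = 2.681.
n = 2 × (2.681 / 1.02)² = 2 × 2.628² = 2 × 6.91 = 13.8.
Round up to the next whole participant.

n = 14 per group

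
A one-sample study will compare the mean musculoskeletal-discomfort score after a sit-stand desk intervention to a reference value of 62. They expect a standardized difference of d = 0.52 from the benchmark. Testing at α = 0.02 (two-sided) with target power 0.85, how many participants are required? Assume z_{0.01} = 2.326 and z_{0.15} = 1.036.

For a one-sample test: n = ((z_{α/2} + z_β) / d)².
z_{α/2} + z_β = 2.326 + 1.036 = 3.362.
n = (3.362 / 0.52)² = 6.465² = 41.80.
Round up.

n = 42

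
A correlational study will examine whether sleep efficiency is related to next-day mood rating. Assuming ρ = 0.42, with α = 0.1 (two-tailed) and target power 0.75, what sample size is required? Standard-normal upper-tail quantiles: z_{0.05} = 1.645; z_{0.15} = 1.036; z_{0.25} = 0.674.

Fisher's z: C = ½·ln((1+r)/(1−r)) = ½·ln(2.4483) = 0.4477.
n = ((z_{α/2} + z_β)/C)² + 3.
(1.645 + 0.674) / 0.4477 = 2.319 / 0.4477 = 5.180.
n = 5.180² + 3 = 26.83 + 3 = 29.8.
Round up.

n = 30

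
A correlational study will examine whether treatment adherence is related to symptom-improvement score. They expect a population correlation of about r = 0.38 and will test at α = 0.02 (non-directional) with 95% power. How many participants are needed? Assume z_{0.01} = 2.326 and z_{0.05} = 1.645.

Fisher's z: C = ½·ln((1+r)/(1−r)) = ½·ln(2.2258) = 0.4001.
n = ((z_{α/2} + z_β)/C)² + 3.
(2.326 + 1.645) / 0.4001 = 3.971 / 0.4001 = 9.925.
n = 9.925² + 3 = 98.51 + 3 = 101.5.
Round up.

n = 102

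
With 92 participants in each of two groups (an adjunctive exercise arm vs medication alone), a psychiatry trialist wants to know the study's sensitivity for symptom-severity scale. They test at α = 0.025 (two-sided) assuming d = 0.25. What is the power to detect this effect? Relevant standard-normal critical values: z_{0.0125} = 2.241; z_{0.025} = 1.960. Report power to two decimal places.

For two equal groups, power = Φ(d·√(n/2) − z_{α/2}).
d·√(n/2) = 0.25 × √(92/2) = 0.25 × 6.782 = 1.696.
z_β = 1.696 − 2.241 = -0.545.
Power = Φ(-0.545) = 0.293.

power ≈ 0.29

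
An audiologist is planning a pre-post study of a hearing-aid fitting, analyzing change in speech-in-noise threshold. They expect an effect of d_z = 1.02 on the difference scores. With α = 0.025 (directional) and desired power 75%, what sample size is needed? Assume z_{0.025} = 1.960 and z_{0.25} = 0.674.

For a paired (one-sample on differences) test: n = ((z_{α} + z_β) / d)².
z_{α} + z_β = 1.960 + 0.674 = 2.634.
n = (2.634 / 1.02)² = 2.582² = 6.67.
Round up.

n = 7 pairs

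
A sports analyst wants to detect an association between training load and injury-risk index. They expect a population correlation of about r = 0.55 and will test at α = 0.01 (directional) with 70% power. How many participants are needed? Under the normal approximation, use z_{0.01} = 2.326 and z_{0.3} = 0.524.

n = 25

Fisher's z: C = ½·ln((1+r)/(1−r)) = ½·ln(3.4444) = 0.6184.
n = ((z_{α} + z_β)/C)² + 3.
(2.326 + 0.524) / 0.6184 = 2.850 / 0.6184 = 4.609.
n = 4.609² + 3 = 21.24 + 3 = 24.2.
Round up.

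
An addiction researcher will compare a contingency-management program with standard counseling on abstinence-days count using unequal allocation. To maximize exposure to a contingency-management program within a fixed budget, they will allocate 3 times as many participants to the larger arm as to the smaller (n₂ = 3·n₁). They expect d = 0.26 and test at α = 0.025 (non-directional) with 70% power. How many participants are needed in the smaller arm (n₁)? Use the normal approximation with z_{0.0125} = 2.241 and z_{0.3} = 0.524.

n₁ = 151

With allocation ratio k = n₂/n₁ = 3, Var(x̄₁−x̄₂) = σ²(1/n₁ + 1/(k·n₁)) = σ²·(k+1)/(k·n₁).
So n₁ = (1 + 1/k)·((z_{α/2} + z_β)/d)² = 1.333 × (2.765/0.26)².
n₁ = 1.333 × 113.10 = 150.8.
Round up: n₁ = 151, giving n₂ = 3 × 151 = 453.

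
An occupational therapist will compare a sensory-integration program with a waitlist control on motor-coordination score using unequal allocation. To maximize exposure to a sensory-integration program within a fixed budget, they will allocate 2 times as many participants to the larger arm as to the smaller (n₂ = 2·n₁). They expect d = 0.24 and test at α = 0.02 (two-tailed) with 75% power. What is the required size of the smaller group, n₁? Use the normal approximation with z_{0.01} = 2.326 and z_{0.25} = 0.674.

With allocation ratio k = n₂/n₁ = 2, Var(x̄₁−x̄₂) = σ²(1/n₁ + 1/(k·n₁)) = σ²·(k+1)/(k·n₁).
So n₁ = (1 + 1/k)·((z_{α/2} + z_β)/d)² = 1.500 × (3.000/0.24)².
n₁ = 1.500 × 156.25 = 234.4.
Round up: n₁ = 235, giving n₂ = 2 × 235 = 470.

n₁ = 235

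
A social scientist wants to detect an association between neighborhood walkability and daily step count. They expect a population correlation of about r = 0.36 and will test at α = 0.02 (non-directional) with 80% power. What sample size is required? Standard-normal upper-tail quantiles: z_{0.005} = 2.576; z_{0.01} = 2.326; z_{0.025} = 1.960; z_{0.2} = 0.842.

Fisher's z: C = ½·ln((1+r)/(1−r)) = ½·ln(2.1250) = 0.3769.
n = ((z_{α/2} + z_β)/C)² + 3.
(2.326 + 0.842) / 0.3769 = 3.168 / 0.3769 = 8.405.
n = 8.405² + 3 = 70.65 + 3 = 73.7.
Round up.

n = 74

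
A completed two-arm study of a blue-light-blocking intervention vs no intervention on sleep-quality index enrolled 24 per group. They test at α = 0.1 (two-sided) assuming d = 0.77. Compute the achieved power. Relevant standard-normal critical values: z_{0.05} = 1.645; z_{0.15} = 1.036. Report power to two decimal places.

For two equal groups, power = Φ(d·√(n/2) − z_{α/2}).
d·√(n/2) = 0.77 × √(24/2) = 0.77 × 3.464 = 2.667.
z_β = 2.667 − 1.645 = 1.022.
Power = Φ(1.022) = 0.847.

power ≈ 0.85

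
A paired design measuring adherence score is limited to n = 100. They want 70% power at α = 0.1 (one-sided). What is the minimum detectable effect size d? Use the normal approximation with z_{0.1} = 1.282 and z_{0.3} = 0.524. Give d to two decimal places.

d_min ≈ 0.18

For a single sample (or paired design) of n = 100: d_min = (z_{α} + z_β)/√n.
z-sum = 1.282 + 0.524 = 1.806.
d_min = 1.806 / √100 = 1.806 / 10.000 = 0.181.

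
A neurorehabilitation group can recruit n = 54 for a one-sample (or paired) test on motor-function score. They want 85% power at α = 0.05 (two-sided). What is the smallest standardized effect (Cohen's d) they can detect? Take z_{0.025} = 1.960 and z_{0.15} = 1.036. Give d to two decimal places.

d_min ≈ 0.41

For a single sample (or paired design) of n = 54: d_min = (z_{α/2} + z_β)/√n.
z-sum = 1.960 + 1.036 = 2.996.
d_min = 2.996 / √54 = 2.996 / 7.348 = 0.408.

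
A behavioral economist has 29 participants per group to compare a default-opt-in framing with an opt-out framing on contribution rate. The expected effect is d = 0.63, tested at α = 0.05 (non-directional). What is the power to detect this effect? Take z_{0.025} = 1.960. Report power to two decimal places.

power ≈ 0.67

For two equal groups, power = Φ(d·√(n/2) − z_{α/2}).
d·√(n/2) = 0.63 × √(29/2) = 0.63 × 3.808 = 2.399.
z_β = 2.399 − 1.960 = 0.439.
Power = Φ(0.439) = 0.670.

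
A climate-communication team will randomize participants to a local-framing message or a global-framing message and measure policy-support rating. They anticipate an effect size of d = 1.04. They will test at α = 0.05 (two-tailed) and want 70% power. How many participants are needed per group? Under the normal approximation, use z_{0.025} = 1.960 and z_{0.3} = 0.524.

n = 12 per group

For two independent groups with equal n: n = 2·((z_{α/2} + z_β) / d)².
z_{α/2} + z_β = 1.960 + 0.524 = 2.484.
n = 2 × (2.484 / 1.04)² = 2 × 2.388² = 2 × 5.70 = 11.4.
Round up to the next whole participant.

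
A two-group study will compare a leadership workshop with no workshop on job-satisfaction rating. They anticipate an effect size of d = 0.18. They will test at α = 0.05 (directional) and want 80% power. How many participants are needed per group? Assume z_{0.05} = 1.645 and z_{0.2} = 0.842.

For two independent groups with equal n: n = 2·((z_{α} + z_β) / d)².
z_{α} + z_β = 1.645 + 0.842 = 2.487.
n = 2 × (2.487 / 0.18)² = 2 × 13.817² = 2 × 190.90 = 381.8.
Round up to the next whole participant.

n = 382 per group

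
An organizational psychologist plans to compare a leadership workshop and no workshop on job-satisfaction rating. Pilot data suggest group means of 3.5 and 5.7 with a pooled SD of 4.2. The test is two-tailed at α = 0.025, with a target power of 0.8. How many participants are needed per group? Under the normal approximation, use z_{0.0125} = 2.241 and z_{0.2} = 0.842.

n = 70 per group

Cohen's d = |M₁ − M₂| / SD_pooled = |3.5 − 5.7| / 4.2 = 2.2 / 4.2 = 0.524.
For two independent groups with equal n: n = 2·((z_{α/2} + z_β) / d)².
z_{α/2} + z_β = 2.241 + 0.842 = 3.083.
n = 2 × (3.083 / 0.524)² = 2 × 5.884² = 2 × 34.62 = 69.2.
Round up to the next whole participant.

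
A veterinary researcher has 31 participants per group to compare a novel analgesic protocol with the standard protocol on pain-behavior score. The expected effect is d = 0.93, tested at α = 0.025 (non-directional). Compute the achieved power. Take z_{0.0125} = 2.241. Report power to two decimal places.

power ≈ 0.92

For two equal groups, power = Φ(d·√(n/2) − z_{α/2}).
d·√(n/2) = 0.93 × √(31/2) = 0.93 × 3.937 = 3.661.
z_β = 3.661 − 2.241 = 1.420.
Power = Φ(1.420) = 0.922.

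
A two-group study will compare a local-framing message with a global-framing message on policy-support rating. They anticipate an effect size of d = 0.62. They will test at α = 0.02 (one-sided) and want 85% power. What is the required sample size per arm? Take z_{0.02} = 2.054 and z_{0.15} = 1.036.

For two independent groups with equal n: n = 2·((z_{α} + z_β) / d)².
z_{α} + z_β = 2.054 + 1.036 = 3.090.
n = 2 × (3.090 / 0.62)² = 2 × 4.984² = 2 × 24.84 = 49.7.
Round up to the next whole participant.

n = 50 per group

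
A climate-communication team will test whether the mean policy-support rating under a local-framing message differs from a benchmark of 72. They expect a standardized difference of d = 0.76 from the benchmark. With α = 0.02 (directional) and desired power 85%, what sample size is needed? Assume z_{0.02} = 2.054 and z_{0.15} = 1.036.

For a one-sample test: n = ((z_{α} + z_β) / d)².
z_{α} + z_β = 2.054 + 1.036 = 3.090.
n = (3.090 / 0.76)² = 4.066² = 16.53.
Round up.

n = 17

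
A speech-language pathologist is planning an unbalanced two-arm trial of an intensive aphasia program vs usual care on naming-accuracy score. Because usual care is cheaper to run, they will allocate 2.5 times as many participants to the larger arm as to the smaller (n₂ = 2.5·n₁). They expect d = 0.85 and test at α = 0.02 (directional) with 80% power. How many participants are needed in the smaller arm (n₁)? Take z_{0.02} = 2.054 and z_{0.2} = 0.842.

n₁ = 17

With allocation ratio k = n₂/n₁ = 2.5, Var(x̄₁−x̄₂) = σ²(1/n₁ + 1/(k·n₁)) = σ²·(k+1)/(k·n₁).
So n₁ = (1 + 1/k)·((z_{α} + z_β)/d)² = 1.400 × (2.896/0.85)².
n₁ = 1.400 × 11.61 = 16.3.
Round up: n₁ = 17, giving n₂ = ⌈2.5 × 17⌉ = ⌈42.5⌉ = 43.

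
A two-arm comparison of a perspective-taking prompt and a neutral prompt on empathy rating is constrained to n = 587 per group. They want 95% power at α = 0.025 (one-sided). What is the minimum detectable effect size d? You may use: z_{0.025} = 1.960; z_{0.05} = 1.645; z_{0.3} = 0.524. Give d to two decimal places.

For two independent groups of n = 587 each: d_min = (z_{α} + z_β)·√(2/n).
z-sum = 1.960 + 1.645 = 3.605.
d_min = 3.605 × √(2/587) = 3.605 × 0.0584 = 0.210.

d_min ≈ 0.21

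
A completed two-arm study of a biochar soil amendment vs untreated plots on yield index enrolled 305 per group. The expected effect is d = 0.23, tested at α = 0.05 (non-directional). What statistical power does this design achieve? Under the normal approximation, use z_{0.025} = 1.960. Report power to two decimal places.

power ≈ 0.81

For two equal groups, power = Φ(d·√(n/2) − z_{α/2}).
d·√(n/2) = 0.23 × √(305/2) = 0.23 × 12.349 = 2.840.
z_β = 2.840 − 1.960 = 0.880.
Power = Φ(0.880) = 0.811.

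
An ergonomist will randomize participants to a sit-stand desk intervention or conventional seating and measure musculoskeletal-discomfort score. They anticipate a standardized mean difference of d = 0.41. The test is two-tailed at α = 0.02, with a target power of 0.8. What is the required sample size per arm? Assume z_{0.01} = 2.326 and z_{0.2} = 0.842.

n = 120 per group

For two independent groups with equal n: n = 2·((z_{α/2} + z_β) / d)².
z_{α/2} + z_β = 2.326 + 0.842 = 3.168.
n = 2 × (3.168 / 0.41)² = 2 × 7.727² = 2 × 59.70 = 119.4.
Round up to the next whole participant.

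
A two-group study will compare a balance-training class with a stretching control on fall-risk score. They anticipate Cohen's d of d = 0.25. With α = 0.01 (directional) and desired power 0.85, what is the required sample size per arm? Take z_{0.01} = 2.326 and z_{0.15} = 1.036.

For two independent groups with equal n: n = 2·((z_{α} + z_β) / d)².
z_{α} + z_β = 2.326 + 1.036 = 3.362.
n = 2 × (3.362 / 0.25)² = 2 × 13.448² = 2 × 180.85 = 361.7.
Round up to the next whole participant.

n = 362 per group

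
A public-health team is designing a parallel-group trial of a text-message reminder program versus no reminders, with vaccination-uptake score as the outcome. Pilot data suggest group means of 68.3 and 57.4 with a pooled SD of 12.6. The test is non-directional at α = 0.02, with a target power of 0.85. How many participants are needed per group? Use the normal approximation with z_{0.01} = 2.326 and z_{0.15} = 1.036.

Cohen's d = |M₁ − M₂| / SD_pooled = |68.3 − 57.4| / 12.6 = 10.9 / 12.6 = 0.865.
For two independent groups with equal n: n = 2·((z_{α/2} + z_β) / d)².
z_{α/2} + z_β = 2.326 + 1.036 = 3.362.
n = 2 × (3.362 / 0.865)² = 2 × 3.887² = 2 × 15.11 = 30.2.
Round up to the next whole participant.

n = 31 per group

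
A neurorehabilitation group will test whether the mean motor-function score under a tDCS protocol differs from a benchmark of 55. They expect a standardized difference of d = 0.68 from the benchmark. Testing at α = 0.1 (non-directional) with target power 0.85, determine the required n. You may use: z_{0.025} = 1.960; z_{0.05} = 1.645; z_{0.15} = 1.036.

For a one-sample test: n = ((z_{α/2} + z_β) / d)².
z_{α/2} + z_β = 1.645 + 1.036 = 2.681.
n = (2.681 / 0.68)² = 3.943² = 15.54.
Round up.

n = 16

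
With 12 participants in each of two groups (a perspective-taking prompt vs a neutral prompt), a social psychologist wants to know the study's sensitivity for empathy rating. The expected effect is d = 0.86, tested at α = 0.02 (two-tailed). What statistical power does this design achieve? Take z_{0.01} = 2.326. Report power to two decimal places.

power ≈ 0.41

For two equal groups, power = Φ(d·√(n/2) − z_{α/2}).
d·√(n/2) = 0.86 × √(12/2) = 0.86 × 2.449 = 2.107.
z_β = 2.107 − 2.326 = -0.219.
Power = Φ(-0.219) = 0.413.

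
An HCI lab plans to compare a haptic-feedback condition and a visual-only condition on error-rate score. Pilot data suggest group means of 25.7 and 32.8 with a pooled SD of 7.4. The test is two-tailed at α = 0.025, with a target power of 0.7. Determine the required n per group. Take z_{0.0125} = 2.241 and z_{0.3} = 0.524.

Cohen's d = |M₁ − M₂| / SD_pooled = |25.7 − 32.8| / 7.4 = 7.1 / 7.4 = 0.959.
For two independent groups with equal n: n = 2·((z_{α/2} + z_β) / d)².
z_{α/2} + z_β = 2.241 + 0.524 = 2.765.
n = 2 × (2.765 / 0.959)² = 2 × 2.883² = 2 × 8.31 = 16.6.
Round up to the next whole participant.

n = 17 per group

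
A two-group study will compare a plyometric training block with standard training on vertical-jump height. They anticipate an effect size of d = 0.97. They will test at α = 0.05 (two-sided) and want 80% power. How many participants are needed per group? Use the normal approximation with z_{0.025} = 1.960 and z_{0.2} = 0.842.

n = 17 per group

For two independent groups with equal n: n = 2·((z_{α/2} + z_β) / d)².
z_{α/2} + z_β = 1.960 + 0.842 = 2.802.
n = 2 × (2.802 / 0.97)² = 2 × 2.889² = 2 × 8.34 = 16.7.
Round up to the next whole participant.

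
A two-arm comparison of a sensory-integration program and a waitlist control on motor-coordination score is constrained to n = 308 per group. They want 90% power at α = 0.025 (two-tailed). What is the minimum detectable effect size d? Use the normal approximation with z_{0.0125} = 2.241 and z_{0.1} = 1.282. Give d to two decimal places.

For two independent groups of n = 308 each: d_min = (z_{α/2} + z_β)·√(2/n).
z-sum = 2.241 + 1.282 = 3.523.
d_min = 3.523 × √(2/308) = 3.523 × 0.0806 = 0.284.

d_min ≈ 0.28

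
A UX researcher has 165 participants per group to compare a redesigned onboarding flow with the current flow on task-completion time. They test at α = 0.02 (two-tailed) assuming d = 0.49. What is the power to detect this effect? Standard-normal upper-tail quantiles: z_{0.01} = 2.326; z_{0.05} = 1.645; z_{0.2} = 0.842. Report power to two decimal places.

For two equal groups, power = Φ(d·√(n/2) − z_{α/2}).
d·√(n/2) = 0.49 × √(165/2) = 0.49 × 9.083 = 4.451.
z_β = 4.451 − 2.326 = 2.125.
Power = Φ(2.125) = 0.983.

power ≈ 0.98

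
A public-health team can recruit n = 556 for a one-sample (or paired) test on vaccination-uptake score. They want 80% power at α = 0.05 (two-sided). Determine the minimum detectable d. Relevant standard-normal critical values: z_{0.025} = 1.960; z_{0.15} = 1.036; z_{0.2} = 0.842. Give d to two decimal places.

d_min ≈ 0.12

For a single sample (or paired design) of n = 556: d_min = (z_{α/2} + z_β)/√n.
z-sum = 1.960 + 0.842 = 2.802.
d_min = 2.802 / √556 = 2.802 / 23.580 = 0.119.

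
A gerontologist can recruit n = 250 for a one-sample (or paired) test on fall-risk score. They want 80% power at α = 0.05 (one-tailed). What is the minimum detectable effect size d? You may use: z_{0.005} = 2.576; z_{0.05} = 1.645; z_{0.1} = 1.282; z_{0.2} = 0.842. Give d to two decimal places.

For a single sample (or paired design) of n = 250: d_min = (z_{α} + z_β)/√n.
z-sum = 1.645 + 0.842 = 2.487.
d_min = 2.487 / √250 = 2.487 / 15.811 = 0.157.

d_min ≈ 0.16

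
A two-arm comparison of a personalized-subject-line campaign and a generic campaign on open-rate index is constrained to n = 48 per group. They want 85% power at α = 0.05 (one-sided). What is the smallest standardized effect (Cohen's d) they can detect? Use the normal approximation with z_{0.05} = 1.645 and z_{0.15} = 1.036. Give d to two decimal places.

For two independent groups of n = 48 each: d_min = (z_{α} + z_β)·√(2/n).
z-sum = 1.645 + 1.036 = 2.681.
d_min = 2.681 × √(2/48) = 2.681 × 0.2041 = 0.547.

d_min ≈ 0.55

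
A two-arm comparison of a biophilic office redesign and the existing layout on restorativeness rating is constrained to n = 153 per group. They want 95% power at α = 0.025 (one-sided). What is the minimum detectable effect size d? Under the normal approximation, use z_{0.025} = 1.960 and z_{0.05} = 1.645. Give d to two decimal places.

d_min ≈ 0.41

For two independent groups of n = 153 each: d_min = (z_{α} + z_β)·√(2/n).
z-sum = 1.960 + 1.645 = 3.605.
d_min = 3.605 × √(2/153) = 3.605 × 0.1143 = 0.412.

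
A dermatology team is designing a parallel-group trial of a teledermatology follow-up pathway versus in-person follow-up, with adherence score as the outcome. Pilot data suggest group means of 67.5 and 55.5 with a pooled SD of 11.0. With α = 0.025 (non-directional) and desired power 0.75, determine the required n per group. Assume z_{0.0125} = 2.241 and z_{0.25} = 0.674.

Cohen's d = |M₁ − M₂| / SD_pooled = |67.5 − 55.5| / 11.0 = 12.0 / 11.0 = 1.091.
For two independent groups with equal n: n = 2·((z_{α/2} + z_β) / d)².
z_{α/2} + z_β = 2.241 + 0.674 = 2.915.
n = 2 × (2.915 / 1.091)² = 2 × 2.672² = 2 × 7.14 = 14.3.
Round up to the next whole participant.

n = 15 per group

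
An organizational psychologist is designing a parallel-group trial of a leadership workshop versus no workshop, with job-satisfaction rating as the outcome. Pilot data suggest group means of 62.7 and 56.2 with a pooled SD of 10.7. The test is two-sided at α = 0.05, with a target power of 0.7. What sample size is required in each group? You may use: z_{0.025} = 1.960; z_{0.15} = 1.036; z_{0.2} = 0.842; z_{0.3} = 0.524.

n = 34 per group

Cohen's d = |M₁ − M₂| / SD_pooled = |62.7 − 56.2| / 10.7 = 6.5 / 10.7 = 0.607.
For two independent groups with equal n: n = 2·((z_{α/2} + z_β) / d)².
z_{α/2} + z_β = 1.960 + 0.524 = 2.484.
n = 2 × (2.484 / 0.607)² = 2 × 4.092² = 2 × 16.75 = 33.5.
Round up to the next whole participant.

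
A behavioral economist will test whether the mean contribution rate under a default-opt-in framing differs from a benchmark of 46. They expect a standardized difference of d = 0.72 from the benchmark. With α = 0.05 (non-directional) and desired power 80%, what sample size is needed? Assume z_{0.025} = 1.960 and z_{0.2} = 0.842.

n = 16

For a one-sample test: n = ((z_{α/2} + z_β) / d)².
z_{α/2} + z_β = 1.960 + 0.842 = 2.802.
n = (2.802 / 0.72)² = 3.892² = 15.15.
Round up.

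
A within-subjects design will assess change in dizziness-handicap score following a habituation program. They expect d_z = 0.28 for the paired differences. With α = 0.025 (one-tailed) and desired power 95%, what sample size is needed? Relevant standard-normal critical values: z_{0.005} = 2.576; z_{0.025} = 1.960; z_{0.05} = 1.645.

n = 166 pairs

For a paired (one-sample on differences) test: n = ((z_{α} + z_β) / d)².
z_{α} + z_β = 1.960 + 1.645 = 3.605.
n = (3.605 / 0.28)² = 12.875² = 165.77.
Round up.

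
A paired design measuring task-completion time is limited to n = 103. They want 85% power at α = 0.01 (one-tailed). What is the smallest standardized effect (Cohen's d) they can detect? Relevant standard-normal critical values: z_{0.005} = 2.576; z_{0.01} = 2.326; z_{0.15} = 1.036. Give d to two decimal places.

d_min ≈ 0.33

For a single sample (or paired design) of n = 103: d_min = (z_{α} + z_β)/√n.
z-sum = 2.326 + 1.036 = 3.362.
d_min = 3.362 / √103 = 3.362 / 10.149 = 0.331.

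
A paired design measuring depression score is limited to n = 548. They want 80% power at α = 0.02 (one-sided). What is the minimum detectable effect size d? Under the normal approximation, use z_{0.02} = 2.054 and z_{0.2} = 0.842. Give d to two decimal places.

For a single sample (or paired design) of n = 548: d_min = (z_{α} + z_β)/√n.
z-sum = 2.054 + 0.842 = 2.896.
d_min = 2.896 / √548 = 2.896 / 23.409 = 0.124.

d_min ≈ 0.12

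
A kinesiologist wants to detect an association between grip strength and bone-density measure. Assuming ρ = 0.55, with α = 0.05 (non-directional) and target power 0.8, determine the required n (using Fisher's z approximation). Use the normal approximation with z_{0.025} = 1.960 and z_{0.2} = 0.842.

n = 24

Fisher's z: C = ½·ln((1+r)/(1−r)) = ½·ln(3.4444) = 0.6184.
n = ((z_{α/2} + z_β)/C)² + 3.
(1.960 + 0.842) / 0.6184 = 2.802 / 0.6184 = 4.531.
n = 4.531² + 3 = 20.53 + 3 = 23.5.
Round up.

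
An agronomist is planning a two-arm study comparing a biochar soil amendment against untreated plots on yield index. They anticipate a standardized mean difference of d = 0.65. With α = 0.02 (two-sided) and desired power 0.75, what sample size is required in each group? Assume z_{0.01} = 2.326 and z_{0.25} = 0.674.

For two independent groups with equal n: n = 2·((z_{α/2} + z_β) / d)².
z_{α/2} + z_β = 2.326 + 0.674 = 3.000.
n = 2 × (3.000 / 0.65)² = 2 × 4.615² = 2 × 21.30 = 42.6.
Round up to the next whole participant.

n = 43 per group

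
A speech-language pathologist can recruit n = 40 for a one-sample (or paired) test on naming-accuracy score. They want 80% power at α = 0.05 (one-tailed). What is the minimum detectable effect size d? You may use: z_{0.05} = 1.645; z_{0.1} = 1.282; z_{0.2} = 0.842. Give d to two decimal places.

d_min ≈ 0.39

For a single sample (or paired design) of n = 40: d_min = (z_{α} + z_β)/√n.
z-sum = 1.645 + 0.842 = 2.487.
d_min = 2.487 / √40 = 2.487 / 6.325 = 0.393.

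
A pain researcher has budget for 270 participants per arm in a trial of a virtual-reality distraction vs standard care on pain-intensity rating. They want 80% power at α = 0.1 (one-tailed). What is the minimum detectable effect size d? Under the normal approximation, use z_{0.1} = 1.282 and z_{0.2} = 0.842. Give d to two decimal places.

For two independent groups of n = 270 each: d_min = (z_{α} + z_β)·√(2/n).
z-sum = 1.282 + 0.842 = 2.124.
d_min = 2.124 × √(2/270) = 2.124 × 0.0861 = 0.183.

d_min ≈ 0.18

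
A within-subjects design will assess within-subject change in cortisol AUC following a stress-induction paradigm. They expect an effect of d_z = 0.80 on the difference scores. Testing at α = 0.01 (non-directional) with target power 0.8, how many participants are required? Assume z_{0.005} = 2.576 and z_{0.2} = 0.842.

n = 19 pairs

For a paired (one-sample on differences) test: n = ((z_{α/2} + z_β) / d)².
z_{α/2} + z_β = 2.576 + 0.842 = 3.418.
n = (3.418 / 0.80)² = 4.272² = 18.25.
Round up.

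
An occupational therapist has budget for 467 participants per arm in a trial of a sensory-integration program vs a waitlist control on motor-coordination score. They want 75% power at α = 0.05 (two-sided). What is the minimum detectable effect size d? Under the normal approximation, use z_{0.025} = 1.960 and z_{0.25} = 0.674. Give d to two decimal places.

d_min ≈ 0.17

For two independent groups of n = 467 each: d_min = (z_{α/2} + z_β)·√(2/n).
z-sum = 1.960 + 0.674 = 2.634.
d_min = 2.634 × √(2/467) = 2.634 × 0.0654 = 0.172.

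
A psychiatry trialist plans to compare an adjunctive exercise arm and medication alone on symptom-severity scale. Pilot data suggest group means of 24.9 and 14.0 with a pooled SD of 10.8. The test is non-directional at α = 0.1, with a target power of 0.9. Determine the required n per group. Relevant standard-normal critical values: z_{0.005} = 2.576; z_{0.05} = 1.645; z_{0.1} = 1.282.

n = 17 per group

Cohen's d = |M₁ − M₂| / SD_pooled = |24.9 − 14.0| / 10.8 = 10.9 / 10.8 = 1.009.
For two independent groups with equal n: n = 2·((z_{α/2} + z_β) / d)².
z_{α/2} + z_β = 1.645 + 1.282 = 2.927.
n = 2 × (2.927 / 1.009)² = 2 × 2.901² = 2 × 8.42 = 16.8.
Round up to the next whole participant.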